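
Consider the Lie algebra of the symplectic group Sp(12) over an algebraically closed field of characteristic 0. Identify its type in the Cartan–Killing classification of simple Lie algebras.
C6

This is sp(12), which has dimension 12(12+1)/2 = 78 and rank 12/2 = 6. In the classification of classical Lie algebras, the symplectic algebra sp(2n) has type C_n; here n = 6, so the Dynkin diagram is a chain of 6 nodes with a double edge at one end; the terminal node there is the unique long simple root (C_6). Hence the type is C_6.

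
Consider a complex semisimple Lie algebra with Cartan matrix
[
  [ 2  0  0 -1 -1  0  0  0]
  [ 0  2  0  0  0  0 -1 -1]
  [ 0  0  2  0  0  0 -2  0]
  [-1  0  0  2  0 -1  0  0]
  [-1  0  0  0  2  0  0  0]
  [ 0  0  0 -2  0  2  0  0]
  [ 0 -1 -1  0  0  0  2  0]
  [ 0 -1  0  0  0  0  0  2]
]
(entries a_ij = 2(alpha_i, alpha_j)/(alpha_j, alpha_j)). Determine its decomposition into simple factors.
The diagram associated to this matrix has two connected components: the simple roots {alpha_2, alpha_3, alpha_7, alpha_8} form a chain of 4 nodes with a double edge at one end; the terminal node there is the unique long simple root (C_4), and {alpha_1, alpha_4, alpha_5, alpha_6} form a chain of 4 nodes with a double edge at one end; the terminal node there is the unique long simple root (C_4). A semisimple Lie algebra decomposes uniquely as the direct sum of simple ideals, one per connected component of its Dynkin diagram, so g ≅ C_4 ⊕ C_4 (dimension 36 + 36 = 72).

C_4 (sp(8)) ⊕ C_4 (sp(8))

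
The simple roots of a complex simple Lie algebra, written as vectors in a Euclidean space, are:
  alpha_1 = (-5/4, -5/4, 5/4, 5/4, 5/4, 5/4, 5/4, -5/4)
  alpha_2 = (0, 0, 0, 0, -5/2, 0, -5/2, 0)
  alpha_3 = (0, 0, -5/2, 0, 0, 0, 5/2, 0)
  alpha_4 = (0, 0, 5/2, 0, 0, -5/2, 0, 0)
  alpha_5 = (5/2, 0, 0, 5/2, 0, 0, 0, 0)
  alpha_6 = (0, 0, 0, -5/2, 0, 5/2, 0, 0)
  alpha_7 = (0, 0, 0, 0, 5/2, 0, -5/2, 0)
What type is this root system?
Compute the Cartan integers a_ij = 2(alpha_i, alpha_j)/(alpha_j, alpha_j); the resulting 7x7 Cartan matrix is
[[2, -1, 0, 0, 0, 0, 0], [-1, 2, -1, 0, 0, 0, 0], [0, -1, 2, -1, 0, 0, -1], [0, 0, -1, 2, 0, -1, 0], [0, 0, 0, 0, 2, -1, 0], [0, 0, 0, -1, -1, 2, 0], [0, 0, -1, 0, 0, 0, 2]].
All simple roots have the same length, so the diagram is simply laced. The associated Dynkin diagram is a chain of 6 nodes with one extra node attached to the third node from one end (E_7), so the type is E_7.

E_7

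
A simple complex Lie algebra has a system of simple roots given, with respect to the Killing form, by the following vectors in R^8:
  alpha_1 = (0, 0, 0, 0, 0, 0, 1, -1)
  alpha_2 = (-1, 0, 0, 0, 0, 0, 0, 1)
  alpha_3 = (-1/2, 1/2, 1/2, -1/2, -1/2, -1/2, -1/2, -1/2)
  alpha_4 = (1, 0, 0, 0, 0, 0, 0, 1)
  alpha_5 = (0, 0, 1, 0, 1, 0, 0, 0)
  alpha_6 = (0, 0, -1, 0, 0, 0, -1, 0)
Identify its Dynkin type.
E_6

Compute the Cartan integers a_ij = 2(alpha_i, alpha_j)/(alpha_j, alpha_j); the resulting 6x6 Cartan matrix is
[[2, -1, 0, -1, 0, -1], [-1, 2, 0, 0, 0, 0], [0, 0, 2, -1, 0, 0], [-1, 0, -1, 2, 0, 0], [0, 0, 0, 0, 2, -1], [-1, 0, 0, 0, -1, 2]].
All simple roots have the same length, so the diagram is simply laced. The associated Dynkin diagram is a chain of 5 nodes with one extra node attached to the third node from one end (E_6), so the type is E_6.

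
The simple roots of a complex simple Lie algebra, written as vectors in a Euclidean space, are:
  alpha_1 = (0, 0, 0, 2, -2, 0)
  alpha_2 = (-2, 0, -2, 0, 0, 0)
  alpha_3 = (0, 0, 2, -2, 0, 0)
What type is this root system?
Compute the Cartan integers a_ij = 2(alpha_i, alpha_j)/(alpha_j, alpha_j); the resulting 3x3 Cartan matrix is
[[2, 0, -1], [0, 2, -1], [-1, -1, 2]].
All simple roots have the same length, so the diagram is simply laced. The associated Dynkin diagram is a chain of 3 nodes with single edges (A_3), so the type is A_3 (the algebra sl(4)).

A_3 (sl(4))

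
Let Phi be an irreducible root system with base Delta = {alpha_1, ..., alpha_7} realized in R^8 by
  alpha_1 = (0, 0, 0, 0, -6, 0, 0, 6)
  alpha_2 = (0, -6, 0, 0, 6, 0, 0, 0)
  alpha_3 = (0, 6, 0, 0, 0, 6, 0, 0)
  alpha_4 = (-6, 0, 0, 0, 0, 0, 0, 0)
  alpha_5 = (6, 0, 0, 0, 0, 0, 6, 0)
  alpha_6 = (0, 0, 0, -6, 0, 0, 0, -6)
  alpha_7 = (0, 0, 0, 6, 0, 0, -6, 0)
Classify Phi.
type B_7

Compute the Cartan integers a_ij = 2(alpha_i, alpha_j)/(alpha_j, alpha_j); the resulting 7x7 Cartan matrix is
[[2, -1, 0, 0, 0, -1, 0], [-1, 2, -1, 0, 0, 0, 0], [0, -1, 2, 0, 0, 0, 0], [0, 0, 0, 2, -1, 0, 0], [0, 0, 0, -2, 2, 0, -1], [-1, 0, 0, 0, 0, 2, -1], [0, 0, 0, 0, -1, -1, 2]].
The roots have two lengths (squared-length ratio 2:1); the short ones are alpha_{4}. The associated Dynkin diagram is a chain of 7 nodes with a double edge at one end; the terminal node there is the unique short simple root (B_7), so the type is B_7 (the algebra so(15)).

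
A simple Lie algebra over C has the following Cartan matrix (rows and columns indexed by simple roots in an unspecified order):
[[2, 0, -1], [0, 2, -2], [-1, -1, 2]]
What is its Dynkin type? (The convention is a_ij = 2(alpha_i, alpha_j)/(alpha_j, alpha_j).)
C_3

The matrix has rank 3 with 2's on the diagonal. Reading the off-diagonal entries as Dynkin edges (a single edge where a_ij = a_ji = -1; a double or triple edge where a_ij * a_ji = 2 or 3), the diagram is a chain of 3 nodes with a double edge at one end; the terminal node there is the unique long simple root (C_3). One simple-root ordering that puts it in standard form is (alpha_1, alpha_3, alpha_2). So the algebra is type C_3, i.e. sp(6).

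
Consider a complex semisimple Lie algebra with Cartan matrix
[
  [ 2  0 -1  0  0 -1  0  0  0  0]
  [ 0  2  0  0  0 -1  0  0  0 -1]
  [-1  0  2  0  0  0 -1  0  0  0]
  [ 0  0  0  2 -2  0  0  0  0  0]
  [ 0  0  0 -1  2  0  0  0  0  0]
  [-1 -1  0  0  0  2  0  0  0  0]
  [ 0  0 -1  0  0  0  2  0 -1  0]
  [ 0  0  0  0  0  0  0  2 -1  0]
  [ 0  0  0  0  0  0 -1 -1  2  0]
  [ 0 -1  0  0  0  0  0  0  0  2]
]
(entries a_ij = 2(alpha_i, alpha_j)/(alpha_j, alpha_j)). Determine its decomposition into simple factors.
A_8 ⊕ B_2

The diagram associated to this matrix has two connected components: the simple roots {alpha_1, alpha_2, alpha_3, alpha_6, alpha_7, alpha_8, alpha_9, alpha_10} form a chain of 8 nodes with single edges (A_8), and {alpha_4, alpha_5} form a chain of 2 nodes with a double edge at one end; the terminal node there is the unique short simple root (B_2). A semisimple Lie algebra decomposes uniquely as the direct sum of simple ideals, one per connected component of its Dynkin diagram, so g ≅ A_8 ⊕ B_2 (dimension 80 + 10 = 90).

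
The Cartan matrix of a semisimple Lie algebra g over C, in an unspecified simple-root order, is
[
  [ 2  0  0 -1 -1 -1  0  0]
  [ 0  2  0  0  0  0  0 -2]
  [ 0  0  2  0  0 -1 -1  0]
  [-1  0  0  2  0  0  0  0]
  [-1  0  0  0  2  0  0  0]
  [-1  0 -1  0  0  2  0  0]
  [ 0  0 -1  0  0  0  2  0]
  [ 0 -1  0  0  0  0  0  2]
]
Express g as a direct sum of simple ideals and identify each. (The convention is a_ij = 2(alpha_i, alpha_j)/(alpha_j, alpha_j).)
B_2 (so(5)) ⊕ D_6 (so(12))

The diagram associated to this matrix has two connected components: the simple roots {alpha_2, alpha_8} form a chain of 2 nodes with a double edge at one end; the terminal node there is the unique short simple root (B_2), and {alpha_1, alpha_3, alpha_4, alpha_5, alpha_6, alpha_7} form a chain of 4 nodes with a fork of two nodes at one end (D_6). A semisimple Lie algebra decomposes uniquely as the direct sum of simple ideals, one per connected component of its Dynkin diagram, so g ≅ B_2 ⊕ D_6 (dimension 10 + 66 = 76).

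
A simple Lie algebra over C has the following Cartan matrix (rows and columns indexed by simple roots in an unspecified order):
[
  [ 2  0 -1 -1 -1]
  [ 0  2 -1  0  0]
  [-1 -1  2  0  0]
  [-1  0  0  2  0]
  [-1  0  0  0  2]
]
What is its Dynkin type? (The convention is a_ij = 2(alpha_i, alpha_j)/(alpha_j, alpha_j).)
The matrix has rank 5 with 2's on the diagonal. Reading the off-diagonal entries as Dynkin edges (a single edge where a_ij = a_ji = -1; a double or triple edge where a_ij * a_ji = 2 or 3), the diagram is a chain of 3 nodes with a fork of two nodes at one end (D_5). One simple-root ordering that puts it in standard form is (alpha_2, alpha_3, alpha_1, alpha_4, alpha_5). So the algebra is type D_5, i.e. so(10).

type D_5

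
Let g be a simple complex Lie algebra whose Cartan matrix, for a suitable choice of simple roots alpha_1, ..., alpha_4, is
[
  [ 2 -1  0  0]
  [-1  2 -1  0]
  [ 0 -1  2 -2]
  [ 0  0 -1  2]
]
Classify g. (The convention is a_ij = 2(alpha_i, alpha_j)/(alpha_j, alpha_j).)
The matrix has rank 4 with 2's on the diagonal. Reading the off-diagonal entries as Dynkin edges (a single edge where a_ij = a_ji = -1; a double or triple edge where a_ij * a_ji = 2 or 3), the diagram is a chain of 4 nodes with a double edge at one end; the terminal node there is the unique short simple root (B_4). One simple-root ordering that puts it in standard form is (alpha_1, alpha_2, alpha_3, alpha_4). So the algebra is type B_4, i.e. so(9).

B_4 (so(9))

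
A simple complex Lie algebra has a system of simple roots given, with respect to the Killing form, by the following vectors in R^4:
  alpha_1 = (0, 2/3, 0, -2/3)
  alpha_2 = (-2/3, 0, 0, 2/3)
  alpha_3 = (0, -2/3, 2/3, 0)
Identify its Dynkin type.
Compute the Cartan integers a_ij = 2(alpha_i, alpha_j)/(alpha_j, alpha_j); the resulting 3x3 Cartan matrix is
[[2, -1, -1], [-1, 2, 0], [-1, 0, 2]].
All simple roots have the same length, so the diagram is simply laced. The associated Dynkin diagram is a chain of 3 nodes with single edges (A_3), so the type is A_3 (the algebra sl(4)).

A_3 (sl(4))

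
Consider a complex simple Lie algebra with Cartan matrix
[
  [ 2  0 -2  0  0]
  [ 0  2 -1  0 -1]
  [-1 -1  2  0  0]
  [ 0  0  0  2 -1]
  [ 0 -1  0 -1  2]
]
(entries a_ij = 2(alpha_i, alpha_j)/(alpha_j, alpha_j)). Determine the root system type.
C_5 (sp(10))

The matrix has rank 5 with 2's on the diagonal. Reading the off-diagonal entries as Dynkin edges (a single edge where a_ij = a_ji = -1; a double or triple edge where a_ij * a_ji = 2 or 3), the diagram is a chain of 5 nodes with a double edge at one end; the terminal node there is the unique long simple root (C_5). One simple-root ordering that puts it in standard form is (alpha_4, alpha_5, alpha_2, alpha_3, alpha_1). So the algebra is type C_5, i.e. sp(10).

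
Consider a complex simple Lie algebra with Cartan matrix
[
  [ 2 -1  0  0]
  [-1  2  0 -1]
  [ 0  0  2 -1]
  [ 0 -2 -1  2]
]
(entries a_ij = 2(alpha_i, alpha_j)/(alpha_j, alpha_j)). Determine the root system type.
F_4

The matrix has rank 4 with 2's on the diagonal. Reading the off-diagonal entries as Dynkin edges (a single edge where a_ij = a_ji = -1; a double or triple edge where a_ij * a_ji = 2 or 3), the diagram is a chain of 4 nodes with a double edge between the middle two (F_4). One simple-root ordering that puts it in standard form is (alpha_3, alpha_4, alpha_2, alpha_1). So the algebra is type F_4.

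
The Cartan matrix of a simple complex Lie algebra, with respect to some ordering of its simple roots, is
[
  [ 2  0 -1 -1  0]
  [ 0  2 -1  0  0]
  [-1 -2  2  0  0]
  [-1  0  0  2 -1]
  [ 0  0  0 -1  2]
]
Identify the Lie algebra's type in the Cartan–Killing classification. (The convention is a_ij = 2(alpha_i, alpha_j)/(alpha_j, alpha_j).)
The matrix has rank 5 with 2's on the diagonal. Reading the off-diagonal entries as Dynkin edges (a single edge where a_ij = a_ji = -1; a double or triple edge where a_ij * a_ji = 2 or 3), the diagram is a chain of 5 nodes with a double edge at one end; the terminal node there is the unique short simple root (B_5). One simple-root ordering that puts it in standard form is (alpha_5, alpha_4, alpha_1, alpha_3, alpha_2). So the algebra is type B_5, i.e. so(11).

type B_5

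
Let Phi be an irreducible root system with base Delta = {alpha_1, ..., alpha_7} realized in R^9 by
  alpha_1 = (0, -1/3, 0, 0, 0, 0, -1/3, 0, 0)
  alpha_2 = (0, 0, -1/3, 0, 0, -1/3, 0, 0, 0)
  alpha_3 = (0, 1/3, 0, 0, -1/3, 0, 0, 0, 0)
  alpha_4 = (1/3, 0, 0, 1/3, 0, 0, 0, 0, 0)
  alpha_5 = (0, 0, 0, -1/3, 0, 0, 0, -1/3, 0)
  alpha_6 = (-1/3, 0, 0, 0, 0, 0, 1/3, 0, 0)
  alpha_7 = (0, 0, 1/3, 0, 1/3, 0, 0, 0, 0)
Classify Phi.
Compute the Cartan integers a_ij = 2(alpha_i, alpha_j)/(alpha_j, alpha_j); the resulting 7x7 Cartan matrix is
[[2, 0, -1, 0, 0, -1, 0], [0, 2, 0, 0, 0, 0, -1], [-1, 0, 2, 0, 0, 0, -1], [0, 0, 0, 2, -1, -1, 0], [0, 0, 0, -1, 2, 0, 0], [-1, 0, 0, -1, 0, 2, 0], [0, -1, -1, 0, 0, 0, 2]].
All simple roots have the same length, so the diagram is simply laced. The associated Dynkin diagram is a chain of 7 nodes with single edges (A_7), so the type is A_7 (the algebra sl(8)).

A_7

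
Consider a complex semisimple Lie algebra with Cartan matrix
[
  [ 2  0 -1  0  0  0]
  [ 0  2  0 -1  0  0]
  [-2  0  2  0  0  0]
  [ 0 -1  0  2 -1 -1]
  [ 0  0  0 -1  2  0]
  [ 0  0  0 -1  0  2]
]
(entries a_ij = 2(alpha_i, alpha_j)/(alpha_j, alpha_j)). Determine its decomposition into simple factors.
The diagram associated to this matrix has two connected components: the simple roots {alpha_1, alpha_3} form a chain of 2 nodes with a double edge at one end; the terminal node there is the unique short simple root (B_2), and {alpha_2, alpha_4, alpha_5, alpha_6} form a chain of 2 nodes with a fork of two nodes at one end (D_4). A semisimple Lie algebra decomposes uniquely as the direct sum of simple ideals, one per connected component of its Dynkin diagram, so g ≅ B_2 ⊕ D_4 (dimension 10 + 28 = 38).

B2 + D4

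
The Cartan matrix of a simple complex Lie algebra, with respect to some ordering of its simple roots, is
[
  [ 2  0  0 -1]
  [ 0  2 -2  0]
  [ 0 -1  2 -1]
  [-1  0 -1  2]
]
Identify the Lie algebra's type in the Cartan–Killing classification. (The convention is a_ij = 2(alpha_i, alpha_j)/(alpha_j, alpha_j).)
The matrix has rank 4 with 2's on the diagonal. Reading the off-diagonal entries as Dynkin edges (a single edge where a_ij = a_ji = -1; a double or triple edge where a_ij * a_ji = 2 or 3), the diagram is a chain of 4 nodes with a double edge at one end; the terminal node there is the unique long simple root (C_4). One simple-root ordering that puts it in standard form is (alpha_1, alpha_4, alpha_3, alpha_2). So the algebra is type C_4, i.e. sp(8).

type C_4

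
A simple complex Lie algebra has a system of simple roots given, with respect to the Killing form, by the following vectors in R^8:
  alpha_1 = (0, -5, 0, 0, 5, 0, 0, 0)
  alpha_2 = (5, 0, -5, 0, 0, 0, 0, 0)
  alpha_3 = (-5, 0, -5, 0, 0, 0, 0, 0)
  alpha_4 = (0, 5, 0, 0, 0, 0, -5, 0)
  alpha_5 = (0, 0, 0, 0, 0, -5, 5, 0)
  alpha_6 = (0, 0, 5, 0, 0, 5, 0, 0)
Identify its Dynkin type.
Compute the Cartan integers a_ij = 2(alpha_i, alpha_j)/(alpha_j, alpha_j); the resulting 6x6 Cartan matrix is
[[2, 0, 0, -1, 0, 0], [0, 2, 0, 0, 0, -1], [0, 0, 2, 0, 0, -1], [-1, 0, 0, 2, -1, 0], [0, 0, 0, -1, 2, -1], [0, -1, -1, 0, -1, 2]].
All simple roots have the same length, so the diagram is simply laced. The associated Dynkin diagram is a chain of 4 nodes with a fork of two nodes at one end (D_6), so the type is D_6 (the algebra so(12)).

D6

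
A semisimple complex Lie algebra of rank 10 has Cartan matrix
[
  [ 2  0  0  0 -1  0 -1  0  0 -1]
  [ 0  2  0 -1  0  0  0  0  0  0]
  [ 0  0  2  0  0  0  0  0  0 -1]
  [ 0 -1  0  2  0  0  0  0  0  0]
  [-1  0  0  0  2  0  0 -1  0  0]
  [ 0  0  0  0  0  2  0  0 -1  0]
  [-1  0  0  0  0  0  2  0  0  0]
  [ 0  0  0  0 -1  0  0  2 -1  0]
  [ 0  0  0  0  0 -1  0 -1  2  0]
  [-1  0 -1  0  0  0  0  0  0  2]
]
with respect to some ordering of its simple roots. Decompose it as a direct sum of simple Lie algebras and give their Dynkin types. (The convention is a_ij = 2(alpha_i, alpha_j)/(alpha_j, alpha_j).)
A2 + E8

The diagram associated to this matrix has two connected components: the simple roots {alpha_2, alpha_4} form a chain of 2 nodes with single edges (A_2), and {alpha_1, alpha_3, alpha_5, alpha_6, alpha_7, alpha_8, alpha_9, alpha_10} form a chain of 7 nodes with one extra node attached to the third node from one end (E_8). A semisimple Lie algebra decomposes uniquely as the direct sum of simple ideals, one per connected component of its Dynkin diagram, so g ≅ A_2 ⊕ E_8 (dimension 8 + 248 = 256).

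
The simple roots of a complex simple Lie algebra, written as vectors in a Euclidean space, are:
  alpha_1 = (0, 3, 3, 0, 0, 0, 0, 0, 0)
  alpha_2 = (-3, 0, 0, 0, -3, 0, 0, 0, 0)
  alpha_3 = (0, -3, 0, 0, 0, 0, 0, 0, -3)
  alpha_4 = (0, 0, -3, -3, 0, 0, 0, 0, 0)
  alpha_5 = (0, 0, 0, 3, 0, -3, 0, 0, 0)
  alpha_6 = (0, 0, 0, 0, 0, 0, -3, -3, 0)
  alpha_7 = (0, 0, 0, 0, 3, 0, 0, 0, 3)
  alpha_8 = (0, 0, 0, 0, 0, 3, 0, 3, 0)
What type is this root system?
Compute the Cartan integers a_ij = 2(alpha_i, alpha_j)/(alpha_j, alpha_j); the resulting 8x8 Cartan matrix is
[[2, 0, -1, -1, 0, 0, 0, 0], [0, 2, 0, 0, 0, 0, -1, 0], [-1, 0, 2, 0, 0, 0, -1, 0], [-1, 0, 0, 2, -1, 0, 0, 0], [0, 0, 0, -1, 2, 0, 0, -1], [0, 0, 0, 0, 0, 2, 0, -1], [0, -1, -1, 0, 0, 0, 2, 0], [0, 0, 0, 0, -1, -1, 0, 2]].
All simple roots have the same length, so the diagram is simply laced. The associated Dynkin diagram is a chain of 8 nodes with single edges (A_8), so the type is A_8 (the algebra sl(9)).

type A_8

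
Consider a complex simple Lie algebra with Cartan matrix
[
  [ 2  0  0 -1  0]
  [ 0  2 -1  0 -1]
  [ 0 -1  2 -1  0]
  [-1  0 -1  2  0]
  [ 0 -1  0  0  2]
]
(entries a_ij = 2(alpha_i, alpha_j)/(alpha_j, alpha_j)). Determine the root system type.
A_5 (sl(6))

The matrix has rank 5 with 2's on the diagonal. Reading the off-diagonal entries as Dynkin edges (a single edge where a_ij = a_ji = -1; a double or triple edge where a_ij * a_ji = 2 or 3), the diagram is a chain of 5 nodes with single edges (A_5). One simple-root ordering that puts it in standard form is (alpha_5, alpha_2, alpha_3, alpha_4, alpha_1). So the algebra is type A_5, i.e. sl(6).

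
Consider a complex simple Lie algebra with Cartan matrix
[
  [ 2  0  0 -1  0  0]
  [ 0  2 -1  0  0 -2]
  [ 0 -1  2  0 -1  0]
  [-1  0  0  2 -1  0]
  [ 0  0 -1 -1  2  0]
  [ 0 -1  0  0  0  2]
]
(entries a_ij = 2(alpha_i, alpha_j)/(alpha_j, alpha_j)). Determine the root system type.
The matrix has rank 6 with 2's on the diagonal. Reading the off-diagonal entries as Dynkin edges (a single edge where a_ij = a_ji = -1; a double or triple edge where a_ij * a_ji = 2 or 3), the diagram is a chain of 6 nodes with a double edge at one end; the terminal node there is the unique short simple root (B_6). One simple-root ordering that puts it in standard form is (alpha_1, alpha_4, alpha_5, alpha_3, alpha_2, alpha_6). So the algebra is type B_6, i.e. so(13).

B_6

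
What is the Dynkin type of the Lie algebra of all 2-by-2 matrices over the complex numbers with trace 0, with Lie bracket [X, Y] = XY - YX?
A_1 (sl(2))

This is sl(2), which has dimension 2^2 - 1 = 3 and rank 2 - 1 = 1 (a Cartan subalgebra is the diagonal traceless matrices). In the classification of classical Lie algebras, the special linear algebra sl(n+1) has type A_n; here n = 1, so the Dynkin diagram is a chain of 1 nodes with single edges (A_1). Hence the type is A_1.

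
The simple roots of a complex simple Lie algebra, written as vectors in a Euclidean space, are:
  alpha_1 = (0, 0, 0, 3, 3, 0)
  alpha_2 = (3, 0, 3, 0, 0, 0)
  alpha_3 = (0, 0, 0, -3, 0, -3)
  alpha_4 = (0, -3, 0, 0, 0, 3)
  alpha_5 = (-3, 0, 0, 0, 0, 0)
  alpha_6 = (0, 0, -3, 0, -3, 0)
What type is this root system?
B6

Compute the Cartan integers a_ij = 2(alpha_i, alpha_j)/(alpha_j, alpha_j); the resulting 6x6 Cartan matrix is
[[2, 0, -1, 0, 0, -1], [0, 2, 0, 0, -2, -1], [-1, 0, 2, -1, 0, 0], [0, 0, -1, 2, 0, 0], [0, -1, 0, 0, 2, 0], [-1, -1, 0, 0, 0, 2]].
The roots have two lengths (squared-length ratio 2:1); the short ones are alpha_{5}. The associated Dynkin diagram is a chain of 6 nodes with a double edge at one end; the terminal node there is the unique short simple root (B_6), so the type is B_6 (the algebra so(13)).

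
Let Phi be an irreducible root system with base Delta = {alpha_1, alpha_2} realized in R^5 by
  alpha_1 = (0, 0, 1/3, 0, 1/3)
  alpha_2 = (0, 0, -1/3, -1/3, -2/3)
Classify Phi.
G_2

Compute the Cartan integers a_ij = 2(alpha_i, alpha_j)/(alpha_j, alpha_j); the resulting 2x2 Cartan matrix is
[[2, -1], [-3, 2]].
The roots have two lengths (squared-length ratio 3:1); the short ones are alpha_{1}. The associated Dynkin diagram is two nodes joined by a triple edge (G_2), so the type is G_2.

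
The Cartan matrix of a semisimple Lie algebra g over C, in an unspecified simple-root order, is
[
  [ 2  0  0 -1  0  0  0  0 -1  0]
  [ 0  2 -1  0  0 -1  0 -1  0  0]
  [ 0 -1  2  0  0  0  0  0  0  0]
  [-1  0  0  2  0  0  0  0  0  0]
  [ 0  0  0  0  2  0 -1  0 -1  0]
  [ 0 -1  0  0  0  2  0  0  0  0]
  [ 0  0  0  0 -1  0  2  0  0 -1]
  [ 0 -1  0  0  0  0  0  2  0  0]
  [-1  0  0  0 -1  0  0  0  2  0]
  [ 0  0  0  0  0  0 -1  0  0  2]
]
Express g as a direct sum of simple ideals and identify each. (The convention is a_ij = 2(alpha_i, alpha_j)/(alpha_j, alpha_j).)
The diagram associated to this matrix has two connected components: the simple roots {alpha_1, alpha_4, alpha_5, alpha_7, alpha_9, alpha_10} form a chain of 6 nodes with single edges (A_6), and {alpha_2, alpha_3, alpha_6, alpha_8} form a chain of 2 nodes with a fork of two nodes at one end (D_4). A semisimple Lie algebra decomposes uniquely as the direct sum of simple ideals, one per connected component of its Dynkin diagram, so g ≅ A_6 ⊕ D_4 (dimension 48 + 28 = 76).

A6 + D4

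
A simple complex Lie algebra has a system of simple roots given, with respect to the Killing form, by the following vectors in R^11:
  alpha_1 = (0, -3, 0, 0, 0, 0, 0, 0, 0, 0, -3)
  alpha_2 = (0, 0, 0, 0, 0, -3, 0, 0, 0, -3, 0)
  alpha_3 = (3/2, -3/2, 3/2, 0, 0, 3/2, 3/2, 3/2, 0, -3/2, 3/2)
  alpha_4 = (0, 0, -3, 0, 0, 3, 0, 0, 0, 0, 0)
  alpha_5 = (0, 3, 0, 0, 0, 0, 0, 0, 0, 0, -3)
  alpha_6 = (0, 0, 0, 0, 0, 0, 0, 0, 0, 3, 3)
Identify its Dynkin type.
E_6

Compute the Cartan integers a_ij = 2(alpha_i, alpha_j)/(alpha_j, alpha_j); the resulting 6x6 Cartan matrix is
[[2, 0, 0, 0, 0, -1], [0, 2, 0, -1, 0, -1], [0, 0, 2, 0, -1, 0], [0, -1, 0, 2, 0, 0], [0, 0, -1, 0, 2, -1], [-1, -1, 0, 0, -1, 2]].
All simple roots have the same length, so the diagram is simply laced. The associated Dynkin diagram is a chain of 5 nodes with one extra node attached to the third node from one end (E_6), so the type is E_6.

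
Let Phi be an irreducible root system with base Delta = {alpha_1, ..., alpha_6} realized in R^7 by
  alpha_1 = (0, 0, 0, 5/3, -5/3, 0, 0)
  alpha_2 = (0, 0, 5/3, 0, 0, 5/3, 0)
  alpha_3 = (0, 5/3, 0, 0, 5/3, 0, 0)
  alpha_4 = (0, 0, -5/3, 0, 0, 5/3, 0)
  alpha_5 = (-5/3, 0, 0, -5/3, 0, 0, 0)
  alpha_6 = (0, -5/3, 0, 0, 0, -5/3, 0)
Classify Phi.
Compute the Cartan integers a_ij = 2(alpha_i, alpha_j)/(alpha_j, alpha_j); the resulting 6x6 Cartan matrix is
[[2, 0, -1, 0, -1, 0], [0, 2, 0, 0, 0, -1], [-1, 0, 2, 0, 0, -1], [0, 0, 0, 2, 0, -1], [-1, 0, 0, 0, 2, 0], [0, -1, -1, -1, 0, 2]].
All simple roots have the same length, so the diagram is simply laced. The associated Dynkin diagram is a chain of 4 nodes with a fork of two nodes at one end (D_6), so the type is D_6 (the algebra so(12)).

D6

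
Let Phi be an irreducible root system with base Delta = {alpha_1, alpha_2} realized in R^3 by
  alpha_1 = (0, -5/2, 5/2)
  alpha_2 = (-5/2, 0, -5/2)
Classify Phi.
type A_2

Compute the Cartan integers a_ij = 2(alpha_i, alpha_j)/(alpha_j, alpha_j); the resulting 2x2 Cartan matrix is
[[2, -1], [-1, 2]].
All simple roots have the same length, so the diagram is simply laced. The associated Dynkin diagram is a chain of 2 nodes with single edges (A_2), so the type is A_2 (the algebra sl(3)).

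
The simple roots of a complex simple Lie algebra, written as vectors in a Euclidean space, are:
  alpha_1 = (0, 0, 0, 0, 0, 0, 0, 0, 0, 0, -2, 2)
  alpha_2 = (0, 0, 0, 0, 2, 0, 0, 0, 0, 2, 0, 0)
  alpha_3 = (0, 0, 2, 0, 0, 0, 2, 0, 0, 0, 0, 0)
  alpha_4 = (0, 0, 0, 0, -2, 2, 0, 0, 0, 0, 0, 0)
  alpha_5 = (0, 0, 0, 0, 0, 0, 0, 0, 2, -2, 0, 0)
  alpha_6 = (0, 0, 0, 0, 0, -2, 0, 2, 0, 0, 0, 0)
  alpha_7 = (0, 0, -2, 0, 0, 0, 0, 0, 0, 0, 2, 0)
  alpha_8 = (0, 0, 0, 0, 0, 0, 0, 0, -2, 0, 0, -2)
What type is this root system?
Compute the Cartan integers a_ij = 2(alpha_i, alpha_j)/(alpha_j, alpha_j); the resulting 8x8 Cartan matrix is
[[2, 0, 0, 0, 0, 0, -1, -1], [0, 2, 0, -1, -1, 0, 0, 0], [0, 0, 2, 0, 0, 0, -1, 0], [0, -1, 0, 2, 0, -1, 0, 0], [0, -1, 0, 0, 2, 0, 0, -1], [0, 0, 0, -1, 0, 2, 0, 0], [-1, 0, -1, 0, 0, 0, 2, 0], [-1, 0, 0, 0, -1, 0, 0, 2]].
All simple roots have the same length, so the diagram is simply laced. The associated Dynkin diagram is a chain of 8 nodes with single edges (A_8), so the type is A_8 (the algebra sl(9)).

A_8 (sl(9))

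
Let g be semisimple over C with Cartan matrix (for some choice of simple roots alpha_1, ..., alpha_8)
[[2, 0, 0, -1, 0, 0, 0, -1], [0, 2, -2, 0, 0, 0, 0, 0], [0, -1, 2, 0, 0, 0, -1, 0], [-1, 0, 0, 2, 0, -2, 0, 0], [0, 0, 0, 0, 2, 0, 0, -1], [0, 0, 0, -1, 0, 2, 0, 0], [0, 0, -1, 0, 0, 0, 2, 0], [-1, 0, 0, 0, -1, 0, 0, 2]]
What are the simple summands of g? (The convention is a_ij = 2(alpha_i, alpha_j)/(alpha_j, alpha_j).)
The diagram associated to this matrix has two connected components: the simple roots {alpha_1, alpha_4, alpha_5, alpha_6, alpha_8} form a chain of 5 nodes with a double edge at one end; the terminal node there is the unique short simple root (B_5), and {alpha_2, alpha_3, alpha_7} form a chain of 3 nodes with a double edge at one end; the terminal node there is the unique long simple root (C_3). A semisimple Lie algebra decomposes uniquely as the direct sum of simple ideals, one per connected component of its Dynkin diagram, so g ≅ B_5 ⊕ C_3 (dimension 55 + 21 = 76).

B5 ⊕ C3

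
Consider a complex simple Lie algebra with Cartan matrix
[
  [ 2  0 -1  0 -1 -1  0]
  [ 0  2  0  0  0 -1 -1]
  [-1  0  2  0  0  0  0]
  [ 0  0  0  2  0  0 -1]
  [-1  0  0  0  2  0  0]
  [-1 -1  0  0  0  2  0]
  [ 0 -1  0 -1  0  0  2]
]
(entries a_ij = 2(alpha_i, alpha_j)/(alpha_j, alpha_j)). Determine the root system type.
D7

The matrix has rank 7 with 2's on the diagonal. Reading the off-diagonal entries as Dynkin edges (a single edge where a_ij = a_ji = -1; a double or triple edge where a_ij * a_ji = 2 or 3), the diagram is a chain of 5 nodes with a fork of two nodes at one end (D_7). One simple-root ordering that puts it in standard form is (alpha_4, alpha_7, alpha_2, alpha_6, alpha_1, alpha_3, alpha_5). So the algebra is type D_7, i.e. so(14).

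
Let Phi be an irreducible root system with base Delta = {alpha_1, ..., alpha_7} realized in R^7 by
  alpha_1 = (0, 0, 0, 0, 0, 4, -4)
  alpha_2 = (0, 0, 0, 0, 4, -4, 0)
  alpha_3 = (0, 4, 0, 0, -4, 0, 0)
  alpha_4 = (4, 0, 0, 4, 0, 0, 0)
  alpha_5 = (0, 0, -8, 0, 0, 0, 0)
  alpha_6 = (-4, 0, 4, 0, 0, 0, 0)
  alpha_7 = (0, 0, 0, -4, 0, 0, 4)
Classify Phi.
Compute the Cartan integers a_ij = 2(alpha_i, alpha_j)/(alpha_j, alpha_j); the resulting 7x7 Cartan matrix is
[[2, -1, 0, 0, 0, 0, -1], [-1, 2, -1, 0, 0, 0, 0], [0, -1, 2, 0, 0, 0, 0], [0, 0, 0, 2, 0, -1, -1], [0, 0, 0, 0, 2, -2, 0], [0, 0, 0, -1, -1, 2, 0], [-1, 0, 0, -1, 0, 0, 2]].
The roots have two lengths (squared-length ratio 2:1); the short ones are alpha_{1,2,3,4,6,7}. The associated Dynkin diagram is a chain of 7 nodes with a double edge at one end; the terminal node there is the unique long simple root (C_7), so the type is C_7 (the algebra sp(14)).

C7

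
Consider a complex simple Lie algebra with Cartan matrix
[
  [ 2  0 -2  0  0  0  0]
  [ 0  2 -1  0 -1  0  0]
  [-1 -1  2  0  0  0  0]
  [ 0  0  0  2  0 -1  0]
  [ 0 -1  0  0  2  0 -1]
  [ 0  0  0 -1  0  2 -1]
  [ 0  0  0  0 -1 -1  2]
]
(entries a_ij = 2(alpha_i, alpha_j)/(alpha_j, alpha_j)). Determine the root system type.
The matrix has rank 7 with 2's on the diagonal. Reading the off-diagonal entries as Dynkin edges (a single edge where a_ij = a_ji = -1; a double or triple edge where a_ij * a_ji = 2 or 3), the diagram is a chain of 7 nodes with a double edge at one end; the terminal node there is the unique long simple root (C_7). One simple-root ordering that puts it in standard form is (alpha_4, alpha_6, alpha_7, alpha_5, alpha_2, alpha_3, alpha_1). So the algebra is type C_7, i.e. sp(14).

C7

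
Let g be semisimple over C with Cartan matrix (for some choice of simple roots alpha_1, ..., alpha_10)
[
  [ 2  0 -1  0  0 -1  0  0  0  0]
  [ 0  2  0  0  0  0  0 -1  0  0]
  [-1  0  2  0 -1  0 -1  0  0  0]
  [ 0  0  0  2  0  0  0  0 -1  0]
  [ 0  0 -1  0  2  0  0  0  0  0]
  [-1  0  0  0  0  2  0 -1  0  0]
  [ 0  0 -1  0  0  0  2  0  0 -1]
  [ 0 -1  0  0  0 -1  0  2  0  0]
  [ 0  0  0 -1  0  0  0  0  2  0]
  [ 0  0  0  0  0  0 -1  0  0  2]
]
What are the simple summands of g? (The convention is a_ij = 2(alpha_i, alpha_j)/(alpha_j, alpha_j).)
type A_2 ⊕ type E_8

The diagram associated to this matrix has two connected components: the simple roots {alpha_4, alpha_9} form a chain of 2 nodes with single edges (A_2), and {alpha_1, alpha_2, alpha_3, alpha_5, alpha_6, alpha_7, alpha_8, alpha_10} form a chain of 7 nodes with one extra node attached to the third node from one end (E_8). A semisimple Lie algebra decomposes uniquely as the direct sum of simple ideals, one per connected component of its Dynkin diagram, so g ≅ A_2 ⊕ E_8 (dimension 8 + 248 = 256).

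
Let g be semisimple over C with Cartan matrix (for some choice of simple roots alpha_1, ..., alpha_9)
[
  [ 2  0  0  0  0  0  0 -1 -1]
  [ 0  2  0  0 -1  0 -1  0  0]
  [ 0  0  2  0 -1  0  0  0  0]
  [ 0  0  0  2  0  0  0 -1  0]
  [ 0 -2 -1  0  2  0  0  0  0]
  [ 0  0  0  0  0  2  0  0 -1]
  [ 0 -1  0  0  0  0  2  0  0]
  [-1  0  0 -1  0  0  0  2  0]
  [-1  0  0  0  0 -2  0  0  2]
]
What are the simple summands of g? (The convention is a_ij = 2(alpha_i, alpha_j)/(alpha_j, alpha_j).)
The diagram associated to this matrix has two connected components: the simple roots {alpha_1, alpha_4, alpha_6, alpha_8, alpha_9} form a chain of 5 nodes with a double edge at one end; the terminal node there is the unique short simple root (B_5), and {alpha_2, alpha_3, alpha_5, alpha_7} form a chain of 4 nodes with a double edge between the middle two (F_4). A semisimple Lie algebra decomposes uniquely as the direct sum of simple ideals, one per connected component of its Dynkin diagram, so g ≅ B_5 ⊕ F_4 (dimension 55 + 52 = 107).

B_5 (so(11)) + F_4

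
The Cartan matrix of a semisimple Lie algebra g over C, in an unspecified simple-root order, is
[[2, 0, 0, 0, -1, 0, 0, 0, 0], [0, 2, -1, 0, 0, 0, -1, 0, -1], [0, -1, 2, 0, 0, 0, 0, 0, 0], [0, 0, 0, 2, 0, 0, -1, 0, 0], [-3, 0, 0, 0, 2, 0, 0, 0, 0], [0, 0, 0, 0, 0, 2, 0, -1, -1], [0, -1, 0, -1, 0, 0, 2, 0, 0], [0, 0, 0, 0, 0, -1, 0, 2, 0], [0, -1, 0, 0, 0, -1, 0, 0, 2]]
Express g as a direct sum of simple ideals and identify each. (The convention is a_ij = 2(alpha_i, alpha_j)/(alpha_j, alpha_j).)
E_7 + G_2

The diagram associated to this matrix has two connected components: the simple roots {alpha_2, alpha_3, alpha_4, alpha_6, alpha_7, alpha_8, alpha_9} form a chain of 6 nodes with one extra node attached to the third node from one end (E_7), and {alpha_1, alpha_5} form two nodes joined by a triple edge (G_2). A semisimple Lie algebra decomposes uniquely as the direct sum of simple ideals, one per connected component of its Dynkin diagram, so g ≅ E_7 ⊕ G_2 (dimension 133 + 14 = 147).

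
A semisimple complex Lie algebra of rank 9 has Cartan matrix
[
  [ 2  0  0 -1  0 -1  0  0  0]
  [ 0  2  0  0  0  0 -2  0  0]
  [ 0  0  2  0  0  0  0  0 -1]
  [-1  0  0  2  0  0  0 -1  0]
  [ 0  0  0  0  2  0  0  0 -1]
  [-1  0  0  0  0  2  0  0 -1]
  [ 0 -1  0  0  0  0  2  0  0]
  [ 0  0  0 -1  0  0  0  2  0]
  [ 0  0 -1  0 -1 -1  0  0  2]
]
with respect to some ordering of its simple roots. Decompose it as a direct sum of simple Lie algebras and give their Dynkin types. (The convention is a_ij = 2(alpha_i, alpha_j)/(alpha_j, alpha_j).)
B_2 + D_7

The diagram associated to this matrix has two connected components: the simple roots {alpha_2, alpha_7} form a chain of 2 nodes with a double edge at one end; the terminal node there is the unique short simple root (B_2), and {alpha_1, alpha_3, alpha_4, alpha_5, alpha_6, alpha_8, alpha_9} form a chain of 5 nodes with a fork of two nodes at one end (D_7). A semisimple Lie algebra decomposes uniquely as the direct sum of simple ideals, one per connected component of its Dynkin diagram, so g ≅ B_2 ⊕ D_7 (dimension 10 + 91 = 101).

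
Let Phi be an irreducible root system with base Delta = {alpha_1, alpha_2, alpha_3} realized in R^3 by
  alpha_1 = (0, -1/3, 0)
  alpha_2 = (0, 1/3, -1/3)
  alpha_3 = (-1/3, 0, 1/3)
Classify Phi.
B3

Compute the Cartan integers a_ij = 2(alpha_i, alpha_j)/(alpha_j, alpha_j); the resulting 3x3 Cartan matrix is
[[2, -1, 0], [-2, 2, -1], [0, -1, 2]].
The roots have two lengths (squared-length ratio 2:1); the short ones are alpha_{1}. The associated Dynkin diagram is a chain of 3 nodes with a double edge at one end; the terminal node there is the unique short simple root (B_3), so the type is B_3 (the algebra so(7)).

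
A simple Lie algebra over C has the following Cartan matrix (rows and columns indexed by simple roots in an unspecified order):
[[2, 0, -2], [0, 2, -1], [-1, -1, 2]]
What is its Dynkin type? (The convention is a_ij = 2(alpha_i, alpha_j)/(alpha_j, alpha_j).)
The matrix has rank 3 with 2's on the diagonal. Reading the off-diagonal entries as Dynkin edges (a single edge where a_ij = a_ji = -1; a double or triple edge where a_ij * a_ji = 2 or 3), the diagram is a chain of 3 nodes with a double edge at one end; the terminal node there is the unique long simple root (C_3). One simple-root ordering that puts it in standard form is (alpha_2, alpha_3, alpha_1). So the algebra is type C_3, i.e. sp(6).

C_3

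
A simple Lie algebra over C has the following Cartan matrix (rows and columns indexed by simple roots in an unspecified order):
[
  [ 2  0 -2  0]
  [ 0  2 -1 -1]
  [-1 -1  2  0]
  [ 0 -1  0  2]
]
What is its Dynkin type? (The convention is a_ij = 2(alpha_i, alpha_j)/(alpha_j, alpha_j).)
type C_4

The matrix has rank 4 with 2's on the diagonal. Reading the off-diagonal entries as Dynkin edges (a single edge where a_ij = a_ji = -1; a double or triple edge where a_ij * a_ji = 2 or 3), the diagram is a chain of 4 nodes with a double edge at one end; the terminal node there is the unique long simple root (C_4). One simple-root ordering that puts it in standard form is (alpha_4, alpha_2, alpha_3, alpha_1). So the algebra is type C_4, i.e. sp(8).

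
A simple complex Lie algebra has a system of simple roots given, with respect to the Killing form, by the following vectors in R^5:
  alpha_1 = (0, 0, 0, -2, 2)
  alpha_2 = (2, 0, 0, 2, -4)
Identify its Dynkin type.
G2

Compute the Cartan integers a_ij = 2(alpha_i, alpha_j)/(alpha_j, alpha_j); the resulting 2x2 Cartan matrix is
[[2, -1], [-3, 2]].
The roots have two lengths (squared-length ratio 3:1); the short ones are alpha_{1}. The associated Dynkin diagram is two nodes joined by a triple edge (G_2), so the type is G_2.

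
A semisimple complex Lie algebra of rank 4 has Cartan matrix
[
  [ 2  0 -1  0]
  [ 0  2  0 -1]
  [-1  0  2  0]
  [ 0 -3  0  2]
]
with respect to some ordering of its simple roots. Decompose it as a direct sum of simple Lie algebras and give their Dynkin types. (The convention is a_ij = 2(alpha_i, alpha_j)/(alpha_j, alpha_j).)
The diagram associated to this matrix has two connected components: the simple roots {alpha_1, alpha_3} form a chain of 2 nodes with single edges (A_2), and {alpha_2, alpha_4} form two nodes joined by a triple edge (G_2). A semisimple Lie algebra decomposes uniquely as the direct sum of simple ideals, one per connected component of its Dynkin diagram, so g ≅ A_2 ⊕ G_2 (dimension 8 + 14 = 22).

A_2 (sl(3)) ⊕ G_2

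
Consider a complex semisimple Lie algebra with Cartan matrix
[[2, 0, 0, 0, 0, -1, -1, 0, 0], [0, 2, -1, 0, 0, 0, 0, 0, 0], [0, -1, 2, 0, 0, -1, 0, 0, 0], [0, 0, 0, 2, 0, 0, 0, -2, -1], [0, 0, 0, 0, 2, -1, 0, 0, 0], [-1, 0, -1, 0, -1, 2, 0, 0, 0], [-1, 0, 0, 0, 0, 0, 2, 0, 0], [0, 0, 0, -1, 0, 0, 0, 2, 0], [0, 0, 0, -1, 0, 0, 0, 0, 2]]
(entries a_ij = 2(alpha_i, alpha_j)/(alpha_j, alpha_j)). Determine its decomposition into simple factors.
B_3 (so(7)) ⊕ E_6

The diagram associated to this matrix has two connected components: the simple roots {alpha_4, alpha_8, alpha_9} form a chain of 3 nodes with a double edge at one end; the terminal node there is the unique short simple root (B_3), and {alpha_1, alpha_2, alpha_3, alpha_5, alpha_6, alpha_7} form a chain of 5 nodes with one extra node attached to the third node from one end (E_6). A semisimple Lie algebra decomposes uniquely as the direct sum of simple ideals, one per connected component of its Dynkin diagram, so g ≅ B_3 ⊕ E_6 (dimension 21 + 78 = 99).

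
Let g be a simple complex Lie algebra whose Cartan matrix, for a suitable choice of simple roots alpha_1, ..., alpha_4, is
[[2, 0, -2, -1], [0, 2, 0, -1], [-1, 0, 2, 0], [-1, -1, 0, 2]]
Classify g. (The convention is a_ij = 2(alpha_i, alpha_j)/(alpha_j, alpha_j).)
The matrix has rank 4 with 2's on the diagonal. Reading the off-diagonal entries as Dynkin edges (a single edge where a_ij = a_ji = -1; a double or triple edge where a_ij * a_ji = 2 or 3), the diagram is a chain of 4 nodes with a double edge at one end; the terminal node there is the unique short simple root (B_4). One simple-root ordering that puts it in standard form is (alpha_2, alpha_4, alpha_1, alpha_3). So the algebra is type B_4, i.e. so(9).

B4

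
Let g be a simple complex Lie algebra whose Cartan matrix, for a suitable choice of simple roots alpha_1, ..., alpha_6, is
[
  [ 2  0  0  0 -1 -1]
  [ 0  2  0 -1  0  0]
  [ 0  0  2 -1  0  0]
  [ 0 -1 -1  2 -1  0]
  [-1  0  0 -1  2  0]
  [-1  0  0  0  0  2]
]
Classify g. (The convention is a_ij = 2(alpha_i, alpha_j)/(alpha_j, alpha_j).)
type D_6

The matrix has rank 6 with 2's on the diagonal. Reading the off-diagonal entries as Dynkin edges (a single edge where a_ij = a_ji = -1; a double or triple edge where a_ij * a_ji = 2 or 3), the diagram is a chain of 4 nodes with a fork of two nodes at one end (D_6). One simple-root ordering that puts it in standard form is (alpha_6, alpha_1, alpha_5, alpha_4, alpha_2, alpha_3). So the algebra is type D_6, i.e. so(12).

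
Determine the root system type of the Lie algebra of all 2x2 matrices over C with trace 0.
A_1

This is sl(2), which has dimension 2^2 - 1 = 3 and rank 2 - 1 = 1 (a Cartan subalgebra is the diagonal traceless matrices). In the classification of classical Lie algebras, the special linear algebra sl(n+1) has type A_n; here n = 1, so the Dynkin diagram is a chain of 1 nodes with single edges (A_1). Hence the type is A_1.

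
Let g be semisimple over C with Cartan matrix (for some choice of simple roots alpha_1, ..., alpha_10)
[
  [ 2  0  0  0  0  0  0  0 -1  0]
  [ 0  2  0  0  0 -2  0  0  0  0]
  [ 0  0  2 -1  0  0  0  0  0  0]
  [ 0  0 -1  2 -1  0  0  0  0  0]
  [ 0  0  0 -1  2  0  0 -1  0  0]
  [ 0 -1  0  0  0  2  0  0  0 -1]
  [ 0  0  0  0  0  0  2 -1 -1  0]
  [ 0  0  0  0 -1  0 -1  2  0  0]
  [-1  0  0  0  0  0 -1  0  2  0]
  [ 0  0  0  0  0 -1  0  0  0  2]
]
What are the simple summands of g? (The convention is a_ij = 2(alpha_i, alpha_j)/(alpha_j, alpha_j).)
type A_7 + type C_3

The diagram associated to this matrix has two connected components: the simple roots {alpha_1, alpha_3, alpha_4, alpha_5, alpha_7, alpha_8, alpha_9} form a chain of 7 nodes with single edges (A_7), and {alpha_2, alpha_6, alpha_10} form a chain of 3 nodes with a double edge at one end; the terminal node there is the unique long simple root (C_3). A semisimple Lie algebra decomposes uniquely as the direct sum of simple ideals, one per connected component of its Dynkin diagram, so g ≅ A_7 ⊕ C_3 (dimension 63 + 21 = 84).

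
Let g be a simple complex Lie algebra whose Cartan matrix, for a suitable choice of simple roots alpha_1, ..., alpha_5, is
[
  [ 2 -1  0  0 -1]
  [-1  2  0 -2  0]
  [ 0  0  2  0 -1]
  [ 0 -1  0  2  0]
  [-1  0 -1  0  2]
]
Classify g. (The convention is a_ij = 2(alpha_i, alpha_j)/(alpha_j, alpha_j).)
B_5 (so(11))

The matrix has rank 5 with 2's on the diagonal. Reading the off-diagonal entries as Dynkin edges (a single edge where a_ij = a_ji = -1; a double or triple edge where a_ij * a_ji = 2 or 3), the diagram is a chain of 5 nodes with a double edge at one end; the terminal node there is the unique short simple root (B_5). One simple-root ordering that puts it in standard form is (alpha_3, alpha_5, alpha_1, alpha_2, alpha_4). So the algebra is type B_5, i.e. so(11).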